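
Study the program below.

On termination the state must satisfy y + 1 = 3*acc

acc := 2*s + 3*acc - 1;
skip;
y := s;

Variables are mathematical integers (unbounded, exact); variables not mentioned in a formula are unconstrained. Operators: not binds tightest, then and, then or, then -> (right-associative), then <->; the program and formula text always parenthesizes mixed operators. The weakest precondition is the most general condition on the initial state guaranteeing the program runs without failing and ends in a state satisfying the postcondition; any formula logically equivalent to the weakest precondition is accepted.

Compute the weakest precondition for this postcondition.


Working backward. After the program, the postcondition y + 1 = 3*acc must hold; in canonical form it is y = 3*acc - 1.
Before y := s: s = 3*acc - 1
Before skip: s = 3*acc - 1
Before acc := 2*s + 3*acc - 1: 9*acc + 5*s = 4
Answer: WP = 9*acc + 5*s = 4


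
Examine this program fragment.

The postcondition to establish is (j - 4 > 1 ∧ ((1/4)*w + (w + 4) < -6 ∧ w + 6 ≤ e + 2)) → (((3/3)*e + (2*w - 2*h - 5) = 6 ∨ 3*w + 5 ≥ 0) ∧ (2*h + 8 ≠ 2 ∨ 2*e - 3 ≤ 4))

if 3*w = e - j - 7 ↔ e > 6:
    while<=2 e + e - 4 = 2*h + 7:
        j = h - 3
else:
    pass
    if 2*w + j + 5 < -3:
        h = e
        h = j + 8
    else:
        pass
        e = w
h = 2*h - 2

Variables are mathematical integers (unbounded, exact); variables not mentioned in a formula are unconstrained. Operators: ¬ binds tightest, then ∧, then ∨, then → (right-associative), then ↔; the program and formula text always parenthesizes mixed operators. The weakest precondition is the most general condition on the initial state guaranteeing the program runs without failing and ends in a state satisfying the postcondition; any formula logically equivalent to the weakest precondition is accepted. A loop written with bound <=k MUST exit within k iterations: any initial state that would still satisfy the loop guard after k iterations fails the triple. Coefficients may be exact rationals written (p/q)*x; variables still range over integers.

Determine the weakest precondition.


Working backward. After the program, the postcondition (j - 4 > 1 ∧ ((1/4)*w + (w + 4) < -6 ∧ w + 6 ≤ e + 2)) → (((3/3)*e + (2*w - 2*h - 5) = 6 ∨ 3*w + 5 ≥ 0) ∧ (2*h + 8 ≠ 2 ∨ 2*e - 3 ≤ 4)) must hold; in canonical form it is (j > 5 ∧ (5/4)*w < -10 ∧ w ≤ e - 4) → ((e + 2*w = 2*h + 11 ∨ 3*w ≥ -5) ∧ (2*h ≠ -6 ∨ 2*e ≤ 7)).
Before h := 2*h - 2: (j > 5 ∧ (5/4)*w < -10 ∧ w ≤ e - 4) → ((e + 2*w = 4*h + 7 ∨ 3*w ≥ -5) ∧ (4*h ≠ -2 ∨ 2*e ≤ 7))
Then branch requires (2*e = 2*h + 11 → ((2*e = 2*h + 11 → ((¬(2*e = 2*h + 11)) ∧ ((h > 8 ∧ (5/4)*w < -10 ∧ w ≤ e - 4) → ((e + 2*w = 4*h + 7 ∨ 3*w ≥ -5) ∧ (4*h ≠ -2 ∨ 2*e ≤ 7))))) ∧ ((¬(2*e = 2*h + 11)) → ((h > 8 ∧ (5/4)*w < -10 ∧ w ≤ e - 4) → ((e + 2*w = 4*h + 7 ∨ 3*w ≥ -5) ∧ (4*h ≠ -2 ∨ 2*e ≤ 7)))))) ∧ ((¬(2*e = 2*h + 11)) → ((j > 5 ∧ (5/4)*w < -10 ∧ w ≤ e - 4) → ((e + 2*w = 4*h + 7 ∨ 3*w ≥ -5) ∧ (4*h ≠ -2 ∨ 2*e ≤ 7)))); else branch requires j + 2*w < -8 → ((j > 5 ∧ (5/4)*w < -10 ∧ w ≤ e - 4) → ((e + 2*w = 4*j + 39 ∨ 3*w ≥ -5) ∧ (4*j ≠ -34 ∨ 2*e ≤ 7))).
Before the if: ((j + 3*w = e - 7 ↔ e > 6) → ((2*e = 2*h + 11 → ((2*e = 2*h + 11 → ((¬(2*e = 2*h + 11)) ∧ ((h > 8 ∧ (5/4)*w < -10 ∧ w ≤ e - 4) → ((e + 2*w = 4*h + 7 ∨ 3*w ≥ -5) ∧ (4*h ≠ -2 ∨ 2*e ≤ 7))))) ∧ ((¬(2*e = 2*h + 11)) → ((h > 8 ∧ (5/4)*w < -10 ∧ w ≤ e - 4) → ((e + 2*w = 4*h + 7 ∨ 3*w ≥ -5) ∧ (4*h ≠ -2 ∨ 2*e ≤ 7)))))) ∧ ((¬(2*e = 2*h + 11)) → ((j > 5 ∧ (5/4)*w < -10 ∧ w ≤ e - 4) → ((e + 2*w = 4*h + 7 ∨ 3*w ≥ -5) ∧ (4*h ≠ -2 ∨ 2*e ≤ 7)))))) ∧ ((¬(j + 3*w = e - 7 ↔ e > 6)) → (j + 2*w < -8 → ((j > 5 ∧ (5/4)*w < -10 ∧ w ≤ e - 4) → ((e + 2*w = 4*j + 39 ∨ 3*w ≥ -5) ∧ (4*j ≠ -34 ∨ 2*e ≤ 7)))))
Answer: WP = ((j + 3*w = e - 7 ↔ e > 6) → ((2*e = 2*h + 11 → ((2*e = 2*h + 11 → ((¬(2*e = 2*h + 11)) ∧ ((h > 8 ∧ (5/4)*w < -10 ∧ w ≤ e - 4) → ((e + 2*w = 4*h + 7 ∨ 3*w ≥ -5) ∧ (4*h ≠ -2 ∨ 2*e ≤ 7))))) ∧ ((¬(2*e = 2*h + 11)) → ((h > 8 ∧ (5/4)*w < -10 ∧ w ≤ e - 4) → ((e + 2*w = 4*h + 7 ∨ 3*w ≥ -5) ∧ (4*h ≠ -2 ∨ 2*e ≤ 7)))))) ∧ ((¬(2*e = 2*h + 11)) → ((j > 5 ∧ (5/4)*w < -10 ∧ w ≤ e - 4) → ((e + 2*w = 4*h + 7 ∨ 3*w ≥ -5) ∧ (4*h ≠ -2 ∨ 2*e ≤ 7)))))) ∧ ((¬(j + 3*w = e - 7 ↔ e > 6)) → (j + 2*w < -8 → ((j > 5 ∧ (5/4)*w < -10 ∧ w ≤ e - 4) → ((e + 2*w = 4*j + 39 ∨ 3*w ≥ -5) ∧ (4*j ≠ -34 ∨ 2*e ≤ 7)))))


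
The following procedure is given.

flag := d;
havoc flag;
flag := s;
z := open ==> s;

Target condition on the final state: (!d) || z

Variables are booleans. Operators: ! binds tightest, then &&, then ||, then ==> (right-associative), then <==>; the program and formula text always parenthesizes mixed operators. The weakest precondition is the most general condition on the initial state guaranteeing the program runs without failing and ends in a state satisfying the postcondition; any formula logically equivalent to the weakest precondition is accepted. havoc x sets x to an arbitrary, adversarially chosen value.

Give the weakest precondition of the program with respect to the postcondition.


Working backward. After the program, (!d) || z must hold.
Before z := open ==> s: (!d) || (open ==> s)
Before flag := s: (!d) || (open ==> s)
Before havoc flag: (!d) || (open ==> s)
Before flag := d: (!d) || (open ==> s)
Answer: WP = (!d) || (open ==> s)


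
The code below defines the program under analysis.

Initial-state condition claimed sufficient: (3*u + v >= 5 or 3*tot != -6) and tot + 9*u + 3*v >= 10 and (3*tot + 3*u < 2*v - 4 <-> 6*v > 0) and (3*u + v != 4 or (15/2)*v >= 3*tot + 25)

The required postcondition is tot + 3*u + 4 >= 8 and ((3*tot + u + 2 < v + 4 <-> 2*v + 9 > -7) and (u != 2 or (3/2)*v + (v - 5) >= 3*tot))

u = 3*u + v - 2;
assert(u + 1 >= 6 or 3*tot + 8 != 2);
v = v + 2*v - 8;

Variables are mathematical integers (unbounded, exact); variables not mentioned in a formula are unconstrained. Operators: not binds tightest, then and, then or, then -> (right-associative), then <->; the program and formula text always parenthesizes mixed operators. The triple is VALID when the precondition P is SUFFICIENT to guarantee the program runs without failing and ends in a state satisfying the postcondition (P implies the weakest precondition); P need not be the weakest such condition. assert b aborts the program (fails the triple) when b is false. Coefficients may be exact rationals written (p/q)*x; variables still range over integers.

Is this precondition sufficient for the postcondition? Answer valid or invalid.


Working backward. After the program, the postcondition tot + 3*u + 4 >= 8 and ((3*tot + u + 2 < v + 4 <-> 2*v + 9 > -7) and (u != 2 or (3/2)*v + (v - 5) >= 3*tot)) must hold; in canonical form it is tot + 3*u >= 4 and (3*tot + u < v + 2 <-> 2*v > -16) and (u != 2 or (5/2)*v >= 3*tot + 5).
Before v := v + 2*v - 8: tot + 3*u >= 4 and (3*tot + u < 3*v - 6 <-> 6*v > 0) and (u != 2 or (15/2)*v >= 3*tot + 25)
Before assert u + 1 >= 6 or 3*tot + 8 != 2: (u >= 5 or 3*tot != -6) and tot + 3*u >= 4 and (3*tot + u < 3*v - 6 <-> 6*v > 0) and (u != 2 or (15/2)*v >= 3*tot + 25)
Before u := 3*u + v - 2: (3*u + v >= 7 or 3*tot != -6) and tot + 9*u + 3*v >= 10 and (3*tot + 3*u < 2*v - 4 <-> 6*v > 0) and (3*u + v != 4 or (15/2)*v >= 3*tot + 25)
The weakest precondition is (3*u + v >= 7 or 3*tot != -6) and tot + 9*u + 3*v >= 10 and (3*tot + 3*u < 2*v - 4 <-> 6*v > 0) and (3*u + v != 4 or (15/2)*v >= 3*tot + 25).
Check whether (3*u + v >= 5 or 3*tot != -6) and tot + 9*u + 3*v >= 10 and (3*tot + 3*u < 2*v - 4 <-> 6*v > 0) and (3*u + v != 4 or (15/2)*v >= 3*tot + 25) implies it.
Countermodel: at the initial state tot = -2, u = 1, v = 2, the precondition holds but the weakest precondition fails.
Answer: invalid


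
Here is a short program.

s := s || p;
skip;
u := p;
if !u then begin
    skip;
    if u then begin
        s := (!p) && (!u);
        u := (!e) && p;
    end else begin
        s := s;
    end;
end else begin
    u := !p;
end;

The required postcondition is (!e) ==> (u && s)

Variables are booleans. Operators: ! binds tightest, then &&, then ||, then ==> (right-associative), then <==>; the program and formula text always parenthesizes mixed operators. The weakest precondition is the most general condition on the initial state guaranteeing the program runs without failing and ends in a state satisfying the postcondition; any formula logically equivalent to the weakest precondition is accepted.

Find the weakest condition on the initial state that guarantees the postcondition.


Working backward. After the program, (!e) ==> (u && s) must hold.
Then branch requires (u ==> e) && ((!u) ==> ((!e) ==> (u && s))); else branch requires (!e) ==> ((!p) && s).
Before the if: ((!u) ==> ((u ==> e) && ((!u) ==> ((!e) ==> (u && s))))) && (u ==> ((!e) ==> ((!p) && s)))
Before u := p: ((!p) ==> ((p ==> e) && ((!p) ==> ((!e) ==> (p && s))))) && (p ==> ((!e) ==> ((!p) && s)))
Before skip: ((!p) ==> ((p ==> e) && ((!p) ==> ((!e) ==> (p && s))))) && (p ==> ((!e) ==> ((!p) && s)))
Before s := s || p: ((!p) ==> ((p ==> e) && ((!p) ==> ((!e) ==> (p && (s || p)))))) && (p ==> ((!e) ==> ((!p) && (s || p))))
Answer: WP = ((!p) ==> ((p ==> e) && ((!p) ==> ((!e) ==> (p && (s || p)))))) && (p ==> ((!e) ==> ((!p) && (s || p))))


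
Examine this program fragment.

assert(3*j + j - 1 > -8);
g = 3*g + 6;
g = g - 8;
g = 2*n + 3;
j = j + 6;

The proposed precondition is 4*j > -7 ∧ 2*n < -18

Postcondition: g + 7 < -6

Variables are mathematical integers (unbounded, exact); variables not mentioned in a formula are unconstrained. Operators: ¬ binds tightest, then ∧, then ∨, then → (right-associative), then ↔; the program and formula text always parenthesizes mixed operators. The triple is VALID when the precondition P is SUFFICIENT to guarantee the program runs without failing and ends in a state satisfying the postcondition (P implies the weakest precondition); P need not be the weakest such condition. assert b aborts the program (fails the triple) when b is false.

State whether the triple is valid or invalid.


Working backward. After the program, the postcondition g + 7 < -6 must hold; in canonical form it is g < -13.
Before j := j + 6: g < -13
Before g := 2*n + 3: 2*n < -16
Before g := g - 8: 2*n < -16
Before g := 3*g + 6: 2*n < -16
Before assert 3*j + j - 1 > -8: 4*j > -7 ∧ 2*n < -16
The weakest precondition is 4*j > -7 ∧ 2*n < -16.
Check whether 4*j > -7 ∧ 2*n < -18 implies it.
Every state satisfying the precondition satisfies the weakest precondition: the implication holds.
Answer: valid


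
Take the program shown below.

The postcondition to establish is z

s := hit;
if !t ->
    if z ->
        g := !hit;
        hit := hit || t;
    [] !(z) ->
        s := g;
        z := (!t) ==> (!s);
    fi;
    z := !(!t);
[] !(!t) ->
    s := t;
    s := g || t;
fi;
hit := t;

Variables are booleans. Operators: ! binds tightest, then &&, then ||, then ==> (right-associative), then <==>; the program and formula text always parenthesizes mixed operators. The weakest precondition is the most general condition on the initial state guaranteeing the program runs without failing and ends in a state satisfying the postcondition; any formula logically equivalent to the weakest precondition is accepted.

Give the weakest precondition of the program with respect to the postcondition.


Working backward. After the program, z must hold.
Before hit := t: z
Then branch requires (z ==> t) && ((!z) ==> t); else branch requires z.
Before the if: ((!t) ==> ((z ==> t) && ((!z) ==> t))) && (t ==> z)
Before s := hit: ((!t) ==> ((z ==> t) && ((!z) ==> t))) && (t ==> z)
Answer: WP = ((!t) ==> ((z ==> t) && ((!z) ==> t))) && (t ==> z)


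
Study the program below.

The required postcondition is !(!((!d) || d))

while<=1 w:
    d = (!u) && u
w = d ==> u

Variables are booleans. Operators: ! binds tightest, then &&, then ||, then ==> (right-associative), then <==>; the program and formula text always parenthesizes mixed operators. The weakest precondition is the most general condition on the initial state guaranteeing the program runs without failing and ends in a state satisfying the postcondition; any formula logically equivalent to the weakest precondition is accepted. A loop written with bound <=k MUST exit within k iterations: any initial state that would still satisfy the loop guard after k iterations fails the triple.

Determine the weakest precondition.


Working backward. After the program, the postcondition !(!((!d) || d)) must hold; in canonical form it is true.
Before w := d ==> u: true
Before the loop (bound <=1), unroll the exhaustion recursion (WP_0 = exit-now case; WP_j = one more guarded iteration, up to j = 1):
  WP_0: !w
  WP_1: w ==> (!w)
So before the loop: w ==> (!w)
Answer: WP = w ==> (!w)


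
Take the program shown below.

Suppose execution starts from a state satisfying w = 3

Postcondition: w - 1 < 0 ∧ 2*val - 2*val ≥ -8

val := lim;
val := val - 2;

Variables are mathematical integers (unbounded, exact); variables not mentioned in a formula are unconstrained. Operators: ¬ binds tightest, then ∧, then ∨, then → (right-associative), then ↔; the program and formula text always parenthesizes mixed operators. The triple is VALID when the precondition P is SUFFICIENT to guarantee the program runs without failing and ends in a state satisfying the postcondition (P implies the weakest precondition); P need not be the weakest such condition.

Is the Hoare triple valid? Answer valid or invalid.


Working backward. After the program, the postcondition w - 1 < 0 ∧ 2*val - 2*val ≥ -8 must hold; in canonical form it is w < 1.
Before val := val - 2: w < 1
Before val := lim: w < 1
The weakest precondition is w < 1.
Check whether w = 3 implies it.
Countermodel: at the initial state w = 3, the precondition holds but the weakest precondition fails.
Answer: invalid


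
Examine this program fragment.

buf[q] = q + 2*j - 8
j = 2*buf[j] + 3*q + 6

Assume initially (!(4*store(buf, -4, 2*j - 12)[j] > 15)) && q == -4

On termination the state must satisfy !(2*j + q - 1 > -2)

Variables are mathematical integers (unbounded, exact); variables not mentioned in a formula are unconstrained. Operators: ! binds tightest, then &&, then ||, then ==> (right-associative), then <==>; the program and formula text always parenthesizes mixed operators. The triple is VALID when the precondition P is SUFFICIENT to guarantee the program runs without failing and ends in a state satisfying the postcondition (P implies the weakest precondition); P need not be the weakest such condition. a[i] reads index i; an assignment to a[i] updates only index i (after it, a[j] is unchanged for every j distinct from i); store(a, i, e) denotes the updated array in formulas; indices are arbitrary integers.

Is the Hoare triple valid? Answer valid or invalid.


Working backward. After the program, the postcondition !(2*j + q - 1 > -2) must hold; in canonical form it is !(2*j + q > -1).
Before j := 2*buf[j] + 3*q + 6: !(4*buf[j] + 7*q > -13)
Before buf[q] := q + 2*j - 8: !(4*store(buf, q, 2*j + q - 8)[j] + 7*q > -13)
The weakest precondition is !(4*store(buf, q, 2*j + q - 8)[j] + 7*q > -13).
Check whether (!(4*store(buf, -4, 2*j - 12)[j] > 15)) && q == -4 implies it.
Every state satisfying the precondition satisfies the weakest precondition: the implication holds.
Answer: valid


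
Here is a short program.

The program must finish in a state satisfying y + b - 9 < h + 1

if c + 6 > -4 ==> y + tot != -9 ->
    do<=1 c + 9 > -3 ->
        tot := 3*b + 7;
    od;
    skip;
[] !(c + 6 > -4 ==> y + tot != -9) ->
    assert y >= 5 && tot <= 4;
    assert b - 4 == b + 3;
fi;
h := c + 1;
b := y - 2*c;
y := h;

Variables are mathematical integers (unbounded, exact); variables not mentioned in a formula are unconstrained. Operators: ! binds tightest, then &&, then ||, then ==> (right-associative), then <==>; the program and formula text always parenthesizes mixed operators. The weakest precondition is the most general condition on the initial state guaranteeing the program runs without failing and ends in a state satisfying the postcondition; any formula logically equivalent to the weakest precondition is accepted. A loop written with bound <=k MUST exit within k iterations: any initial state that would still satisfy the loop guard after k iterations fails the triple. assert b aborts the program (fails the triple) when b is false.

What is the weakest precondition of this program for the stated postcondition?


Working backward. After the program, the postcondition y + b - 9 < h + 1 must hold; in canonical form it is b + y < h + 10.
Before y := h: b < 10
Before b := y - 2*c: y < 2*c + 10
Before h := c + 1: y < 2*c + 10
Then branch requires (c > -12 ==> ((!(c > -12)) && y < 2*c + 10)) && ((!(c > -12)) ==> y < 2*c + 10); else branch requires false.
Before the if: ((c > -10 ==> tot + y != -9) ==> ((c > -12 ==> ((!(c > -12)) && y < 2*c + 10)) && ((!(c > -12)) ==> y < 2*c + 10))) && (c > -10 ==> tot + y != -9)
Answer: WP = ((c > -10 ==> tot + y != -9) ==> ((c > -12 ==> ((!(c > -12)) && y < 2*c + 10)) && ((!(c > -12)) ==> y < 2*c + 10))) && (c > -10 ==> tot + y != -9)


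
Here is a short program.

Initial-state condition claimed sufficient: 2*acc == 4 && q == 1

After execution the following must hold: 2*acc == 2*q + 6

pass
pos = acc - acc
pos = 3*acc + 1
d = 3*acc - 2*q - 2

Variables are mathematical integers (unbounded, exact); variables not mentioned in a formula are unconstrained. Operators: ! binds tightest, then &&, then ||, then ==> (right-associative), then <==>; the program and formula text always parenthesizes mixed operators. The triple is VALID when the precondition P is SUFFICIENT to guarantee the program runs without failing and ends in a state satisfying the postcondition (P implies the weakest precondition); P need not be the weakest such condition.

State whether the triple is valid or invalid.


Working backward. After the program, 2*acc == 2*q + 6 must hold.
Before d := 3*acc - 2*q - 2: 2*acc == 2*q + 6
Before pos := 3*acc + 1: 2*acc == 2*q + 6
Before pos := acc - acc: 2*acc == 2*q + 6
Before skip: 2*acc == 2*q + 6
The weakest precondition is 2*acc == 2*q + 6.
Check whether 2*acc == 4 && q == 1 implies it.
Countermodel: at the initial state acc = 2, q = 1, the precondition holds but the weakest precondition fails.
Answer: invalid


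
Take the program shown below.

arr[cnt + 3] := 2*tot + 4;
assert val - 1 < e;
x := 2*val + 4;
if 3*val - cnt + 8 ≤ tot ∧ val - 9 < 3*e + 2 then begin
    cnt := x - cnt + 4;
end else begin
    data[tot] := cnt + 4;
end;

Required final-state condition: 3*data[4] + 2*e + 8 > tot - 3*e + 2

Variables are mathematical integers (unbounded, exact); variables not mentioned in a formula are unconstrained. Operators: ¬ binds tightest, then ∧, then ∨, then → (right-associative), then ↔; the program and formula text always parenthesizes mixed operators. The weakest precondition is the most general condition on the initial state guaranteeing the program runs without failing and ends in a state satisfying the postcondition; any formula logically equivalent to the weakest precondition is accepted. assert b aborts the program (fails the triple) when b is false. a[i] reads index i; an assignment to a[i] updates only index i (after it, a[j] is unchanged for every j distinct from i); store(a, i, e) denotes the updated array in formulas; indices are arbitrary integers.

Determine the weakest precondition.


Working backward. After the program, the postcondition 3*data[4] + 2*e + 8 > tot - 3*e + 2 must hold; in canonical form it is 3*data[4] + 5*e > tot - 6.
Then branch requires 3*data[4] + 5*e > tot - 6; else branch requires 3*store(data, tot, cnt + 4)[4] + 5*e > tot - 6.
Before the if: ((3*val ≤ cnt + tot - 8 ∧ val < 3*e + 11) → 3*data[4] + 5*e > tot - 6) ∧ ((¬(3*val ≤ cnt + tot - 8 ∧ val < 3*e + 11)) → 3*store(data, tot, cnt + 4)[4] + 5*e > tot - 6)
Before x := 2*val + 4: ((3*val ≤ cnt + tot - 8 ∧ val < 3*e + 11) → 3*data[4] + 5*e > tot - 6) ∧ ((¬(3*val ≤ cnt + tot - 8 ∧ val < 3*e + 11)) → 3*store(data, tot, cnt + 4)[4] + 5*e > tot - 6)
Before assert val - 1 < e: val < e + 1 ∧ ((3*val ≤ cnt + tot - 8 ∧ val < 3*e + 11) → 3*data[4] + 5*e > tot - 6) ∧ ((¬(3*val ≤ cnt + tot - 8 ∧ val < 3*e + 11)) → 3*store(data, tot, cnt + 4)[4] + 5*e > tot - 6)
Before arr[cnt + 3] := 2*tot + 4: val < e + 1 ∧ ((3*val ≤ cnt + tot - 8 ∧ val < 3*e + 11) → 3*data[4] + 5*e > tot - 6) ∧ ((¬(3*val ≤ cnt + tot - 8 ∧ val < 3*e + 11)) → 3*store(data, tot, cnt + 4)[4] + 5*e > tot - 6)
Answer: WP = val < e + 1 ∧ ((3*val ≤ cnt + tot - 8 ∧ val < 3*e + 11) → 3*data[4] + 5*e > tot - 6) ∧ ((¬(3*val ≤ cnt + tot - 8 ∧ val < 3*e + 11)) → 3*store(data, tot, cnt + 4)[4] + 5*e > tot - 6)


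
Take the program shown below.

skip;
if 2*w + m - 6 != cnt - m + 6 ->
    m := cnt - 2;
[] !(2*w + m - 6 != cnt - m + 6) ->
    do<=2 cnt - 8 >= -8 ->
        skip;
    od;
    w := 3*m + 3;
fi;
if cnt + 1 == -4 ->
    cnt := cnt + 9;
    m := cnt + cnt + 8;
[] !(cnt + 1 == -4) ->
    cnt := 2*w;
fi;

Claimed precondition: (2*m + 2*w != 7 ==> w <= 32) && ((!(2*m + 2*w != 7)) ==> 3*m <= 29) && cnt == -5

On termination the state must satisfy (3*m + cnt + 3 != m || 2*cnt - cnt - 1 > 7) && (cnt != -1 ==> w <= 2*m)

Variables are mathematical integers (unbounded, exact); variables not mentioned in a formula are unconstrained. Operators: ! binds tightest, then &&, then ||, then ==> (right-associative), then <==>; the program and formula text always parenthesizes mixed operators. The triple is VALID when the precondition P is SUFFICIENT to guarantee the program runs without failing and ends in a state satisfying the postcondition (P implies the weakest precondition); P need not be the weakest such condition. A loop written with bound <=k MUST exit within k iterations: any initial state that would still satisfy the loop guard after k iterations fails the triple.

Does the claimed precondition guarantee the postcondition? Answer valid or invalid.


Working backward. After the program, the postcondition (3*m + cnt + 3 != m || 2*cnt - cnt - 1 > 7) && (cnt != -1 ==> w <= 2*m) must hold; in canonical form it is (cnt + 2*m != -3 || cnt > 8) && (cnt != -1 ==> w <= 2*m).
Then branch requires (5*cnt != -64 || cnt > -1) && (cnt != -10 ==> w <= 4*cnt + 52); else branch requires (2*m + 2*w != -3 || 2*w > 8) && (2*w != -1 ==> w <= 2*m).
Before the if: (cnt == -5 ==> ((5*cnt != -64 || cnt > -1) && (cnt != -10 ==> w <= 4*cnt + 52))) && ((!(cnt == -5)) ==> ((2*m + 2*w != -3 || 2*w > 8) && (2*w != -1 ==> w <= 2*m)))
Then branch requires (cnt == -5 ==> ((5*cnt != -64 || cnt > -1) && (cnt != -10 ==> w <= 4*cnt + 52))) && ((!(cnt == -5)) ==> ((2*cnt + 2*w != 1 || 2*w > 8) && (2*w != -1 ==> w <= 2*cnt - 4))); else branch requires (cnt >= 0 ==> ((cnt >= 0 ==> ((!(cnt >= 0)) && (cnt == -5 ==> ((5*cnt != -64 || cnt > -1) && (cnt != -10 ==> 3*m <= 4*cnt + 49))) && ((!(cnt == -5)) ==> ((8*m != -9 || 6*m > 2) && (6*m != -7 ==> m <= -3))))) && ((!(cnt >= 0)) ==> ((cnt == -5 ==> ((5*cnt != -64 || cnt > -1) && (cnt != -10 ==> 3*m <= 4*cnt + 49))) && ((!(cnt == -5)) ==> ((8*m != -9 || 6*m > 2) && (6*m != -7 ==> m <= -3))))))) && ((!(cnt >= 0)) ==> ((cnt == -5 ==> ((5*cnt != -64 || cnt > -1) && (cnt != -10 ==> 3*m <= 4*cnt + 49))) && ((!(cnt == -5)) ==> ((8*m != -9 || 6*m > 2) && (6*m != -7 ==> m <= -3))))).
Before the if: (2*m + 2*w != cnt + 12 ==> ((cnt == -5 ==> ((5*cnt != -64 || cnt > -1) && (cnt != -10 ==> w <= 4*cnt + 52))) && ((!(cnt == -5)) ==> ((2*cnt + 2*w != 1 || 2*w > 8) && (2*w != -1 ==> w <= 2*cnt - 4))))) && ((!(2*m + 2*w != cnt + 12)) ==> ((cnt >= 0 ==> ((cnt >= 0 ==> ((!(cnt >= 0)) && (cnt == -5 ==> ((5*cnt != -64 || cnt > -1) && (cnt != -10 ==> 3*m <= 4*cnt + 49))) && ((!(cnt == -5)) ==> ((8*m != -9 || 6*m > 2) && (6*m != -7 ==> m <= -3))))) && ((!(cnt >= 0)) ==> ((cnt == -5 ==> ((5*cnt != -64 || cnt > -1) && (cnt != -10 ==> 3*m <= 4*cnt + 49))) && ((!(cnt == -5)) ==> ((8*m != -9 || 6*m > 2) && (6*m != -7 ==> m <= -3))))))) && ((!(cnt >= 0)) ==> ((cnt == -5 ==> ((5*cnt != -64 || cnt > -1) && (cnt != -10 ==> 3*m <= 4*cnt + 49))) && ((!(cnt == -5)) ==> ((8*m != -9 || 6*m > 2) && (6*m != -7 ==> m <= -3)))))))
Before skip: (2*m + 2*w != cnt + 12 ==> ((cnt == -5 ==> ((5*cnt != -64 || cnt > -1) && (cnt != -10 ==> w <= 4*cnt + 52))) && ((!(cnt == -5)) ==> ((2*cnt + 2*w != 1 || 2*w > 8) && (2*w != -1 ==> w <= 2*cnt - 4))))) && ((!(2*m + 2*w != cnt + 12)) ==> ((cnt >= 0 ==> ((cnt >= 0 ==> ((!(cnt >= 0)) && (cnt == -5 ==> ((5*cnt != -64 || cnt > -1) && (cnt != -10 ==> 3*m <= 4*cnt + 49))) && ((!(cnt == -5)) ==> ((8*m != -9 || 6*m > 2) && (6*m != -7 ==> m <= -3))))) && ((!(cnt >= 0)) ==> ((cnt == -5 ==> ((5*cnt != -64 || cnt > -1) && (cnt != -10 ==> 3*m <= 4*cnt + 49))) && ((!(cnt == -5)) ==> ((8*m != -9 || 6*m > 2) && (6*m != -7 ==> m <= -3))))))) && ((!(cnt >= 0)) ==> ((cnt == -5 ==> ((5*cnt != -64 || cnt > -1) && (cnt != -10 ==> 3*m <= 4*cnt + 49))) && ((!(cnt == -5)) ==> ((8*m != -9 || 6*m > 2) && (6*m != -7 ==> m <= -3)))))))
The weakest precondition is (2*m + 2*w != cnt + 12 ==> ((cnt == -5 ==> ((5*cnt != -64 || cnt > -1) && (cnt != -10 ==> w <= 4*cnt + 52))) && ((!(cnt == -5)) ==> ((2*cnt + 2*w != 1 || 2*w > 8) && (2*w != -1 ==> w <= 2*cnt - 4))))) && ((!(2*m + 2*w != cnt + 12)) ==> ((cnt >= 0 ==> ((cnt >= 0 ==> ((!(cnt >= 0)) && (cnt == -5 ==> ((5*cnt != -64 || cnt > -1) && (cnt != -10 ==> 3*m <= 4*cnt + 49))) && ((!(cnt == -5)) ==> ((8*m != -9 || 6*m > 2) && (6*m != -7 ==> m <= -3))))) && ((!(cnt >= 0)) ==> ((cnt == -5 ==> ((5*cnt != -64 || cnt > -1) && (cnt != -10 ==> 3*m <= 4*cnt + 49))) && ((!(cnt == -5)) ==> ((8*m != -9 || 6*m > 2) && (6*m != -7 ==> m <= -3))))))) && ((!(cnt >= 0)) ==> ((cnt == -5 ==> ((5*cnt != -64 || cnt > -1) && (cnt != -10 ==> 3*m <= 4*cnt + 49))) && ((!(cnt == -5)) ==> ((8*m != -9 || 6*m > 2) && (6*m != -7 ==> m <= -3))))))).
Check whether (2*m + 2*w != 7 ==> w <= 32) && ((!(2*m + 2*w != 7)) ==> 3*m <= 29) && cnt == -5 implies it.
Every state satisfying the precondition satisfies the weakest precondition: the implication holds.
Answer: valid


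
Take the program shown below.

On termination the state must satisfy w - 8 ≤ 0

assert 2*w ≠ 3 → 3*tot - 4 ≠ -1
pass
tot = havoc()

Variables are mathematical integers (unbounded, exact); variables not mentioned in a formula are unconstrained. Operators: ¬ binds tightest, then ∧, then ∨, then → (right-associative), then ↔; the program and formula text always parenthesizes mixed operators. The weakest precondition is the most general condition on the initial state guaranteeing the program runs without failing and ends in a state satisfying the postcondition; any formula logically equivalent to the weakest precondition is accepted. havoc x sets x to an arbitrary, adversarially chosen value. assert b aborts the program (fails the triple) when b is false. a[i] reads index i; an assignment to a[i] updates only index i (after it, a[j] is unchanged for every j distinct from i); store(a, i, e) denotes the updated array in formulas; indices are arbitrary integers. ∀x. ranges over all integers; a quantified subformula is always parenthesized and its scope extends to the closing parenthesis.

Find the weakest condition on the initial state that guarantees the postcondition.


Working backward. After the program, the postcondition w - 8 ≤ 0 must hold; in canonical form it is w ≤ 8.
Before havoc tot: w ≤ 8
Before skip: w ≤ 8
Before assert 2*w ≠ 3 → 3*tot - 4 ≠ -1: (2*w ≠ 3 → 3*tot ≠ 3) ∧ w ≤ 8
Answer: WP = (2*w ≠ 3 → 3*tot ≠ 3) ∧ w ≤ 8


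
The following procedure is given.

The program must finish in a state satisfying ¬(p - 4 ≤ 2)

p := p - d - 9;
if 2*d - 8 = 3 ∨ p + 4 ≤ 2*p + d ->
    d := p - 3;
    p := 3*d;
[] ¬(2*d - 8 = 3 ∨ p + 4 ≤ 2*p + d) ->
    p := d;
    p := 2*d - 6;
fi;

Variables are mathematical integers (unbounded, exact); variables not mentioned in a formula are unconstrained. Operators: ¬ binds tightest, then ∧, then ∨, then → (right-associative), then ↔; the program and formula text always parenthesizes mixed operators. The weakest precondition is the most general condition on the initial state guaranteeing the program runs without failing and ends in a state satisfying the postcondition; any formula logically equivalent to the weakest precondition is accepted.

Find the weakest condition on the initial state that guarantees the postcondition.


Working backward. After the program, the postcondition ¬(p - 4 ≤ 2) must hold; in canonical form it is ¬(p ≤ 6).
Then branch requires ¬(3*p ≤ 15); else branch requires ¬(2*d ≤ 12).
Before the if: ((2*d = 11 ∨ d + p ≥ 4) → (¬(3*p ≤ 15))) ∧ ((¬(2*d = 11 ∨ d + p ≥ 4)) → (¬(2*d ≤ 12)))
Before p := p - d - 9: ((2*d = 11 ∨ p ≥ 13) → (¬(3*p ≤ 3*d + 42))) ∧ ((¬(2*d = 11 ∨ p ≥ 13)) → (¬(2*d ≤ 12)))
Answer: WP = ((2*d = 11 ∨ p ≥ 13) → (¬(3*p ≤ 3*d + 42))) ∧ ((¬(2*d = 11 ∨ p ≥ 13)) → (¬(2*d ≤ 12)))


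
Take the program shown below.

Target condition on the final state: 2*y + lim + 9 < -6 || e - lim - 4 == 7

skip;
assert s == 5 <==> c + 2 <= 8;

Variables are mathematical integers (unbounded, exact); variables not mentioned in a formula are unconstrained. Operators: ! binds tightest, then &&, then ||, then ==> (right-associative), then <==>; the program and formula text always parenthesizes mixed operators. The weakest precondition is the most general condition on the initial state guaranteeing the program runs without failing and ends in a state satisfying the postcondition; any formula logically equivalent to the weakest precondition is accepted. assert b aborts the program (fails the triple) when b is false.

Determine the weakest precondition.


Working backward. After the program, the postcondition 2*y + lim + 9 < -6 || e - lim - 4 == 7 must hold; in canonical form it is lim + 2*y < -15 || e == lim + 11.
Before assert s == 5 <==> c + 2 <= 8: (s == 5 <==> c <= 6) && (lim + 2*y < -15 || e == lim + 11)
Before skip: (s == 5 <==> c <= 6) && (lim + 2*y < -15 || e == lim + 11)
Answer: WP = (s == 5 <==> c <= 6) && (lim + 2*y < -15 || e == lim + 11)


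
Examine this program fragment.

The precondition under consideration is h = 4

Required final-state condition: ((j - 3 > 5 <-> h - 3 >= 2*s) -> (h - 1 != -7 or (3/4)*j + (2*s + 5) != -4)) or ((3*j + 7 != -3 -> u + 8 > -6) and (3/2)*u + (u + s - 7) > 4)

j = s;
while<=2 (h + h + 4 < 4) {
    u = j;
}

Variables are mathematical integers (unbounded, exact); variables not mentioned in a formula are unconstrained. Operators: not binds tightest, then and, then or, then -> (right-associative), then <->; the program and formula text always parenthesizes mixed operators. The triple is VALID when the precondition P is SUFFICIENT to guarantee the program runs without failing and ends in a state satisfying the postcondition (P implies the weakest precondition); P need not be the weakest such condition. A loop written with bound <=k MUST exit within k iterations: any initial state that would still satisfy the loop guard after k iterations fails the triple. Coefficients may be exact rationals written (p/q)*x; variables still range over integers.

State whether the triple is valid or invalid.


Working backward. After the program, the postcondition ((j - 3 > 5 <-> h - 3 >= 2*s) -> (h - 1 != -7 or (3/4)*j + (2*s + 5) != -4)) or ((3*j + 7 != -3 -> u + 8 > -6) and (3/2)*u + (u + s - 7) > 4) must hold; in canonical form it is ((j > 8 <-> h >= 2*s + 3) -> (h != -6 or (3/4)*j + 2*s != -9)) or ((3*j != -10 -> u > -14) and s + (5/2)*u > 11).
Before the loop (bound <=2), unroll the exhaustion recursion (WP_0 = exit-now case; WP_j = one more guarded iteration, up to j = 2):
  WP_0: (not (2*h < 0)) and (((j > 8 <-> h >= 2*s + 3) -> (h != -6 or (3/4)*j + 2*s != -9)) or ((3*j != -10 -> u > -14) and s + (5/2)*u > 11))
  WP_1: (2*h < 0 -> ((not (2*h < 0)) and (((j > 8 <-> h >= 2*s + 3) -> (h != -6 or (3/4)*j + 2*s != -9)) or ((3*j != -10 -> j > -14) and (5/2)*j + s > 11)))) and ((not (2*h < 0)) -> (((j > 8 <-> h >= 2*s + 3) -> (h != -6 or (3/4)*j + 2*s != -9)) or ((3*j != -10 -> u > -14) and s + (5/2)*u > 11)))
  WP_2: (2*h < 0 -> ((2*h < 0 -> ((not (2*h < 0)) and (((j > 8 <-> h >= 2*s + 3) -> (h != -6 or (3/4)*j + 2*s != -9)) or ((3*j != -10 -> j > -14) and (5/2)*j + s > 11)))) and ((not (2*h < 0)) -> (((j > 8 <-> h >= 2*s + 3) -> (h != -6 or (3/4)*j + 2*s != -9)) or ((3*j != -10 -> j > -14) and (5/2)*j + s > 11))))) and ((not (2*h < 0)) -> (((j > 8 <-> h >= 2*s + 3) -> (h != -6 or (3/4)*j + 2*s != -9)) or ((3*j != -10 -> u > -14) and s + (5/2)*u > 11)))
So before the loop: (2*h < 0 -> ((2*h < 0 -> ((not (2*h < 0)) and (((j > 8 <-> h >= 2*s + 3) -> (h != -6 or (3/4)*j + 2*s != -9)) or ((3*j != -10 -> j > -14) and (5/2)*j + s > 11)))) and ((not (2*h < 0)) -> (((j > 8 <-> h >= 2*s + 3) -> (h != -6 or (3/4)*j + 2*s != -9)) or ((3*j != -10 -> j > -14) and (5/2)*j + s > 11))))) and ((not (2*h < 0)) -> (((j > 8 <-> h >= 2*s + 3) -> (h != -6 or (3/4)*j + 2*s != -9)) or ((3*j != -10 -> u > -14) and s + (5/2)*u > 11)))
Before j := s: (2*h < 0 -> ((2*h < 0 -> ((not (2*h < 0)) and (((s > 8 <-> h >= 2*s + 3) -> (h != -6 or (11/4)*s != -9)) or ((3*s != -10 -> s > -14) and (7/2)*s > 11)))) and ((not (2*h < 0)) -> (((s > 8 <-> h >= 2*s + 3) -> (h != -6 or (11/4)*s != -9)) or ((3*s != -10 -> s > -14) and (7/2)*s > 11))))) and ((not (2*h < 0)) -> (((s > 8 <-> h >= 2*s + 3) -> (h != -6 or (11/4)*s != -9)) or ((3*s != -10 -> u > -14) and s + (5/2)*u > 11)))
The weakest precondition is (2*h < 0 -> ((2*h < 0 -> ((not (2*h < 0)) and (((s > 8 <-> h >= 2*s + 3) -> (h != -6 or (11/4)*s != -9)) or ((3*s != -10 -> s > -14) and (7/2)*s > 11)))) and ((not (2*h < 0)) -> (((s > 8 <-> h >= 2*s + 3) -> (h != -6 or (11/4)*s != -9)) or ((3*s != -10 -> s > -14) and (7/2)*s > 11))))) and ((not (2*h < 0)) -> (((s > 8 <-> h >= 2*s + 3) -> (h != -6 or (11/4)*s != -9)) or ((3*s != -10 -> u > -14) and s + (5/2)*u > 11))).
Check whether h = 4 implies it.
Every state satisfying the precondition satisfies the weakest precondition: the implication holds.
Answer: valid


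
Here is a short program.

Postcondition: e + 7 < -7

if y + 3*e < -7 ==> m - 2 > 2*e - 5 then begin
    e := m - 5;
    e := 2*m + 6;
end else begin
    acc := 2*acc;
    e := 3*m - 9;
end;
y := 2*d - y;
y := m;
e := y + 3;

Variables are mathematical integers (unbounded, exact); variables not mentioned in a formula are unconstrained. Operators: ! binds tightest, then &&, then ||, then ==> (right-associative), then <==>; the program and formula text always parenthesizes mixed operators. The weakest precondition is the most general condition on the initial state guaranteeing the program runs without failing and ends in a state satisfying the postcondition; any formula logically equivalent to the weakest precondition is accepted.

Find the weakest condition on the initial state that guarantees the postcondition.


Working backward. After the program, the postcondition e + 7 < -7 must hold; in canonical form it is e < -14.
Before e := y + 3: y < -17
Before y := m: m < -17
Before y := 2*d - y: m < -17
Then branch requires m < -17; else branch requires m < -17.
Before the if: ((3*e + y < -7 ==> m > 2*e - 3) ==> m < -17) && ((!(3*e + y < -7 ==> m > 2*e - 3)) ==> m < -17)
Answer: WP = ((3*e + y < -7 ==> m > 2*e - 3) ==> m < -17) && ((!(3*e + y < -7 ==> m > 2*e - 3)) ==> m < -17)


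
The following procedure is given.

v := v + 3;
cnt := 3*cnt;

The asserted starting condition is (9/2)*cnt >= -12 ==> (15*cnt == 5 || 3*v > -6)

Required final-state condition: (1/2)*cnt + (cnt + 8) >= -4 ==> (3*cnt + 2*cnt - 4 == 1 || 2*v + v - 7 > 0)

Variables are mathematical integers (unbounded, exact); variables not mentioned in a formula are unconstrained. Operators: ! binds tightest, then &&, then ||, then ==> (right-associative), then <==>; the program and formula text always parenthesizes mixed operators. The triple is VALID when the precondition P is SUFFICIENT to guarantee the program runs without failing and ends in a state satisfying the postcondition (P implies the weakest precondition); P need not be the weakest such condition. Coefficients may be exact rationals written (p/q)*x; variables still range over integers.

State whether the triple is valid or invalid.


Working backward. After the program, the postcondition (1/2)*cnt + (cnt + 8) >= -4 ==> (3*cnt + 2*cnt - 4 == 1 || 2*v + v - 7 > 0) must hold; in canonical form it is (3/2)*cnt >= -12 ==> (5*cnt == 5 || 3*v > 7).
Before cnt := 3*cnt: (9/2)*cnt >= -12 ==> (15*cnt == 5 || 3*v > 7)
Before v := v + 3: (9/2)*cnt >= -12 ==> (15*cnt == 5 || 3*v > -2)
The weakest precondition is (9/2)*cnt >= -12 ==> (15*cnt == 5 || 3*v > -2).
Check whether (9/2)*cnt >= -12 ==> (15*cnt == 5 || 3*v > -6) implies it.
Countermodel: at the initial state cnt = -2, v = -1, the precondition holds but the weakest precondition fails.
Answer: invalid


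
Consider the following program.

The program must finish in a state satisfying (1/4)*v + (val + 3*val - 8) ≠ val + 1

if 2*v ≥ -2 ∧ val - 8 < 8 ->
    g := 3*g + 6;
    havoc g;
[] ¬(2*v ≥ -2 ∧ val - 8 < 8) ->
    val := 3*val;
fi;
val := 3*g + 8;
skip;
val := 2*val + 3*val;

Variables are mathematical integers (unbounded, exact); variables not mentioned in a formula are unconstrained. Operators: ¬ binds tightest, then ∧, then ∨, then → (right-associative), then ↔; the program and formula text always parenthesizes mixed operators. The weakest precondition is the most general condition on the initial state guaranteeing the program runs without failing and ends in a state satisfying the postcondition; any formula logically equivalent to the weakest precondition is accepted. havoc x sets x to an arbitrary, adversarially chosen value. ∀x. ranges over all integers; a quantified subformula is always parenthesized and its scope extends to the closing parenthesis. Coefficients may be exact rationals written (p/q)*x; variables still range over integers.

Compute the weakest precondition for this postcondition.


Working backward. After the program, the postcondition (1/4)*v + (val + 3*val - 8) ≠ val + 1 must hold; in canonical form it is (1/4)*v + 3*val ≠ 9.
Before val := 2*val + 3*val: (1/4)*v + 15*val ≠ 9
Before skip: (1/4)*v + 15*val ≠ 9
Before val := 3*g + 8: 45*g + (1/4)*v ≠ -111
Then branch requires ∀g_1. 45*g_1 + (1/4)*v ≠ -111; else branch requires 45*g + (1/4)*v ≠ -111.
Before the if: ((2*v ≥ -2 ∧ val < 16) → (∀g_1. 45*g_1 + (1/4)*v ≠ -111)) ∧ ((¬(2*v ≥ -2 ∧ val < 16)) → 45*g + (1/4)*v ≠ -111)
Answer: WP = ((2*v ≥ -2 ∧ val < 16) → (∀g_1. 45*g_1 + (1/4)*v ≠ -111)) ∧ ((¬(2*v ≥ -2 ∧ val < 16)) → 45*g + (1/4)*v ≠ -111)


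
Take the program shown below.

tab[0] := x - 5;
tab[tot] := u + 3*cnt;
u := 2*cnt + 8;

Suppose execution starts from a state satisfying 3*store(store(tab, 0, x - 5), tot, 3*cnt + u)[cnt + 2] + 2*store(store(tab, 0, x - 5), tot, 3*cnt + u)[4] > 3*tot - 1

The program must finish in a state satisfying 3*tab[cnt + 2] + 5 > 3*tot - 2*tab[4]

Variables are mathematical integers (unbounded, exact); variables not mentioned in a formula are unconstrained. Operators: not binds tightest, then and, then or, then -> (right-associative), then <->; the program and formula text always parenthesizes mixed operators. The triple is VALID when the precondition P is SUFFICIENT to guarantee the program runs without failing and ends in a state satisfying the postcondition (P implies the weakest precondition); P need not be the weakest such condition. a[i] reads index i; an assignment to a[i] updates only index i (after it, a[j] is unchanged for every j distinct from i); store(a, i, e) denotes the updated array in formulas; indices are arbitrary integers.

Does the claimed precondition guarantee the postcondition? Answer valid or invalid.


Working backward. After the program, the postcondition 3*tab[cnt + 2] + 5 > 3*tot - 2*tab[4] must hold; in canonical form it is 3*tab[cnt + 2] + 2*tab[4] > 3*tot - 5.
Before u := 2*cnt + 8: 3*tab[cnt + 2] + 2*tab[4] > 3*tot - 5
Before tab[tot] := u + 3*cnt: 3*store(tab, tot, 3*cnt + u)[cnt + 2] + 2*store(tab, tot, 3*cnt + u)[4] > 3*tot - 5
Before tab[0] := x - 5: 3*store(store(tab, 0, x - 5), tot, 3*cnt + u)[cnt + 2] + 2*store(store(tab, 0, x - 5), tot, 3*cnt + u)[4] > 3*tot - 5
The weakest precondition is 3*store(store(tab, 0, x - 5), tot, 3*cnt + u)[cnt + 2] + 2*store(store(tab, 0, x - 5), tot, 3*cnt + u)[4] > 3*tot - 5.
Check whether 3*store(store(tab, 0, x - 5), tot, 3*cnt + u)[cnt + 2] + 2*store(store(tab, 0, x - 5), tot, 3*cnt + u)[4] > 3*tot - 1 implies it.
Every state satisfying the precondition satisfies the weakest precondition: the implication holds.
Answer: valid
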